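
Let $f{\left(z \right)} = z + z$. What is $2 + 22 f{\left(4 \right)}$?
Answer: $178$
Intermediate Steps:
$f{\left(z \right)} = 2 z$
$2 + 22 f{\left(4 \right)} = 2 + 22 \cdot 2 \cdot 4 = 2 + 22 \cdot 8 = 2 + 176 = 178$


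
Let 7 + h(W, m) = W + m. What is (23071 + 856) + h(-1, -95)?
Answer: 23824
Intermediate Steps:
h(W, m) = -7 + W + m (h(W, m) = -7 + (W + m) = -7 + W + m)
(23071 + 856) + h(-1, -95) = (23071 + 856) + (-7 - 1 - 95) = 23927 - 103 = 23824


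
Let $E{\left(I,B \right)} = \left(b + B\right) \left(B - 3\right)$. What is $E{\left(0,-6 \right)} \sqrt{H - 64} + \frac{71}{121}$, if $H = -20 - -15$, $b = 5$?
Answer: $\frac{71}{121} + 9 i \sqrt{69} \approx 0.58678 + 74.76 i$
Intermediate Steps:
$H = -5$ ($H = -20 + 15 = -5$)
$E{\left(I,B \right)} = \left(-3 + B\right) \left(5 + B\right)$ ($E{\left(I,B \right)} = \left(5 + B\right) \left(B - 3\right) = \left(5 + B\right) \left(-3 + B\right) = \left(-3 + B\right) \left(5 + B\right)$)
$E{\left(0,-6 \right)} \sqrt{H - 64} + \frac{71}{121} = \left(-15 + \left(-6\right)^{2} + 2 \left(-6\right)\right) \sqrt{-5 - 64} + \frac{71}{121} = \left(-15 + 36 - 12\right) \sqrt{-69} + 71 \cdot \frac{1}{121} = 9 i \sqrt{69} + \frac{71}{121} = \frac{71}{121} + 9 i \sqrt{69}$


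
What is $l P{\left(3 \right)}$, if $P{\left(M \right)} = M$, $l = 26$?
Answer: $78$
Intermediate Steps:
$l P{\left(3 \right)} = 26 \cdot 3 = 78$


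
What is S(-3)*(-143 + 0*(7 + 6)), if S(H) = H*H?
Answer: -1287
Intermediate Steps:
S(H) = H²
S(-3)*(-143 + 0*(7 + 6)) = (-3)²*(-143 + 0*(7 + 6)) = 9*(-143 + 0*13) = 9*(-143 + 0) = 9*(-143) = -1287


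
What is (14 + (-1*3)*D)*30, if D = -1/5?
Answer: 438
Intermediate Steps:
D = -1/5 (D = -1*1/5 = -1/5 ≈ -0.20000)
(14 + (-1*3)*D)*30 = (14 - 1*3*(-1/5))*30 = (14 - 3*(-1/5))*30 = (14 + 3/5)*30 = (73/5)*30 = 438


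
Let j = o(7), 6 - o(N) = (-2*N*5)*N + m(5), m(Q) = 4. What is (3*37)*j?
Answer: 54612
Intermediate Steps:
o(N) = 2 + 10*N² (o(N) = 6 - ((-2*N*5)*N + 4) = 6 - ((-10*N)*N + 4) = 6 - (-10*N² + 4) = 6 - (4 - 10*N²) = 6 + (-4 + 10*N²) = 2 + 10*N²)
j = 492 (j = 2 + 10*7² = 2 + 10*49 = 2 + 490 = 492)
(3*37)*j = (3*37)*492 = 111*492 = 54612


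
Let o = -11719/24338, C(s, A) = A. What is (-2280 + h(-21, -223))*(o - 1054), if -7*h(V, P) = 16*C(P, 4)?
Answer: 205619735652/85183 ≈ 2.4139e+6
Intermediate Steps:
h(V, P) = -64/7 (h(V, P) = -16*4/7 = -⅐*64 = -64/7)
o = -11719/24338 (o = -11719*1/24338 = -11719/24338 ≈ -0.48151)
(-2280 + h(-21, -223))*(o - 1054) = (-2280 - 64/7)*(-11719/24338 - 1054) = -16024/7*(-25663971/24338) = 205619735652/85183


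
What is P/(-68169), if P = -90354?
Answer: 30118/22723 ≈ 1.3254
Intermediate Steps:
P/(-68169) = -90354/(-68169) = -90354*(-1/68169) = 30118/22723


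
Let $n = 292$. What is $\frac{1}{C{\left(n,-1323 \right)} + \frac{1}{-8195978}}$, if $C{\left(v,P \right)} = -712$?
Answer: $- \frac{8195978}{5835536337} \approx -0.0014045$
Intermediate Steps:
$\frac{1}{C{\left(n,-1323 \right)} + \frac{1}{-8195978}} = \frac{1}{-712 + \frac{1}{-8195978}} = \frac{1}{-712 - \frac{1}{8195978}} = \frac{1}{- \frac{5835536337}{8195978}} = - \frac{8195978}{5835536337}$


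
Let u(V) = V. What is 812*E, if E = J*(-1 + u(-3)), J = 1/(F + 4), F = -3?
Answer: -3248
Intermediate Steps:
J = 1 (J = 1/(-3 + 4) = 1/1 = 1)
E = -4 (E = 1*(-1 - 3) = 1*(-4) = -4)
812*E = 812*(-4) = -3248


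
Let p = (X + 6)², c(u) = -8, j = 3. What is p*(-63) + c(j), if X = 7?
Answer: -10655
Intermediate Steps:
p = 169 (p = (7 + 6)² = 13² = 169)
p*(-63) + c(j) = 169*(-63) - 8 = -10647 - 8 = -10655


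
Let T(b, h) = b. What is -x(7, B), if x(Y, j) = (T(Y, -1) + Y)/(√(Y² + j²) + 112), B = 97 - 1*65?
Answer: -1568/11471 + 14*√1073/11471 ≈ -0.096714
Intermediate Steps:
B = 32 (B = 97 - 65 = 32)
x(Y, j) = 2*Y/(112 + √(Y² + j²)) (x(Y, j) = (Y + Y)/(√(Y² + j²) + 112) = (2*Y)/(112 + √(Y² + j²)) = 2*Y/(112 + √(Y² + j²)))
-x(7, B) = -2*7/(112 + √(7² + 32²)) = -2*7/(112 + √(49 + 1024)) = -2*7/(112 + √1073) = -14/(112 + √1073)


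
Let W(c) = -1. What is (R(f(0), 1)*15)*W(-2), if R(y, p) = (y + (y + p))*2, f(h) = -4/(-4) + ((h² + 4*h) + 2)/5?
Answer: -114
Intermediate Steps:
f(h) = 7/5 + h²/5 + 4*h/5 (f(h) = -4*(-¼) + (2 + h² + 4*h)*(⅕) = 1 + (⅖ + h²/5 + 4*h/5) = 7/5 + h²/5 + 4*h/5)
R(y, p) = 2*p + 4*y (R(y, p) = (y + (p + y))*2 = (p + 2*y)*2 = 2*p + 4*y)
(R(f(0), 1)*15)*W(-2) = ((2*1 + 4*(7/5 + (⅕)*0² + (⅘)*0))*15)*(-1) = ((2 + 4*(7/5 + (⅕)*0 + 0))*15)*(-1) = ((2 + 4*(7/5 + 0 + 0))*15)*(-1) = ((2 + 4*(7/5))*15)*(-1) = ((2 + 28/5)*15)*(-1) = ((38/5)*15)*(-1) = 114*(-1) = -114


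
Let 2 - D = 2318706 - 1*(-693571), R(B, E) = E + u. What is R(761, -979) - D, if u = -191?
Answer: 3011105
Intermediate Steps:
R(B, E) = -191 + E (R(B, E) = E - 191 = -191 + E)
D = -3012275 (D = 2 - (2318706 - 1*(-693571)) = 2 - (2318706 + 693571) = 2 - 1*3012277 = 2 - 3012277 = -3012275)
R(761, -979) - D = (-191 - 979) - 1*(-3012275) = -1170 + 3012275 = 3011105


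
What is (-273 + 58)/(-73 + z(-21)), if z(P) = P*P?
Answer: -215/368 ≈ -0.58424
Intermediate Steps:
z(P) = P²
(-273 + 58)/(-73 + z(-21)) = (-273 + 58)/(-73 + (-21)²) = -215/(-73 + 441) = -215/368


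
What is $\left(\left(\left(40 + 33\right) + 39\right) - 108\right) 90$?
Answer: $360$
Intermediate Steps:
$\left(\left(\left(40 + 33\right) + 39\right) - 108\right) 90 = \left(\left(73 + 39\right) - 108\right) 90 = \left(112 - 108\right) 90 = 4 \cdot 90 = 360$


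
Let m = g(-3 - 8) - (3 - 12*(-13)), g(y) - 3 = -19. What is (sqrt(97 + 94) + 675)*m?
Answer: -118125 - 175*sqrt(191) ≈ -1.2054e+5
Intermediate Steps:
g(y) = -16 (g(y) = 3 - 19 = -16)
m = -175 (m = -16 - (3 - 12*(-13)) = -16 - (3 + 156) = -16 - 1*159 = -16 - 159 = -175)
(sqrt(97 + 94) + 675)*m = (sqrt(97 + 94) + 675)*(-175) = (sqrt(191) + 675)*(-175) = (675 + sqrt(191))*(-175) = -118125 - 175*sqrt(191)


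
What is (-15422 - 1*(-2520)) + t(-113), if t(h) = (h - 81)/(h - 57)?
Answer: -1096573/85 ≈ -12901.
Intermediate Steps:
t(h) = (-81 + h)/(-57 + h)
(-15422 - 1*(-2520)) + t(-113) = (-15422 - 1*(-2520)) + (-81 - 113)/(-57 - 113) = (-15422 + 2520) - 194/(-170) = -12902 - 1/170*(-194) = -12902 + 97/85 = -1096573/85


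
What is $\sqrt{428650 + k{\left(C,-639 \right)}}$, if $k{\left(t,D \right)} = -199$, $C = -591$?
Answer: $\sqrt{428451} \approx 654.56$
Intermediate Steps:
$\sqrt{428650 + k{\left(C,-639 \right)}} = \sqrt{428650 - 199} = \sqrt{428451}$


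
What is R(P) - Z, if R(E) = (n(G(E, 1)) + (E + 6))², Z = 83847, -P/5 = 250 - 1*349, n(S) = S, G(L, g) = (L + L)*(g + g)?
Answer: 6071514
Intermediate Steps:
G(L, g) = 4*L*g (G(L, g) = (2*L)*(2*g) = 4*L*g)
P = 495 (P = -5*(250 - 1*349) = -5*(250 - 349) = -5*(-99) = 495)
R(E) = (6 + 5*E)² (R(E) = (4*E*1 + (E + 6))² = (4*E + (6 + E))² = (6 + 5*E)²)
R(P) - Z = (6 + 5*495)² - 1*83847 = (6 + 2475)² - 83847 = 2481² - 83847 = 6155361 - 83847 = 6071514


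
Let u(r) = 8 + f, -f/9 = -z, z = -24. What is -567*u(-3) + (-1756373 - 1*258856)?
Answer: -1897293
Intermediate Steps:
f = -216 (f = -(-9)*(-24) = -9*24 = -216)
u(r) = -208 (u(r) = 8 - 216 = -208)
-567*u(-3) + (-1756373 - 1*258856) = -567*(-208) + (-1756373 - 1*258856) = 117936 + (-1756373 - 258856) = 117936 - 2015229 = -1897293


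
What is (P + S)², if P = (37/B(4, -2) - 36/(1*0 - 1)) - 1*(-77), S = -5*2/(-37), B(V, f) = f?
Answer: 49182169/5476 ≈ 8981.4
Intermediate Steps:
S = 10/37 (S = -10*(-1/37) = 10/37 ≈ 0.27027)
P = 189/2 (P = (37/(-2) - 36/(1*0 - 1)) - 1*(-77) = (37*(-½) - 36/(0 - 1)) + 77 = (-37/2 - 36/(-1)) + 77 = (-37/2 - 36*(-1)) + 77 = (-37/2 + 36) + 77 = 35/2 + 77 = 189/2 ≈ 94.500)
(P + S)² = (189/2 + 10/37)² = (7013/74)² = 49182169/5476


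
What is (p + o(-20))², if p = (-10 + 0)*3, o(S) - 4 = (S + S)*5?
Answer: 51076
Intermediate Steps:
o(S) = 4 + 10*S (o(S) = 4 + (S + S)*5 = 4 + (2*S)*5 = 4 + 10*S)
p = -30 (p = -10*3 = -30)
(p + o(-20))² = (-30 + (4 + 10*(-20)))² = (-30 + (4 - 200))² = (-30 - 196)² = (-226)² = 51076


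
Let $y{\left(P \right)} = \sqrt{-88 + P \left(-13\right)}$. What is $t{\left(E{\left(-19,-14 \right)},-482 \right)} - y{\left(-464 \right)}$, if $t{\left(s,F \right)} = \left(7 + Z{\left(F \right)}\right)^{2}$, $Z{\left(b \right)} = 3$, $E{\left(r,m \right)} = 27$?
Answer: $100 - 2 \sqrt{1486} \approx 22.903$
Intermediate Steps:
$y{\left(P \right)} = \sqrt{-88 - 13 P}$
$t{\left(s,F \right)} = 100$ ($t{\left(s,F \right)} = \left(7 + 3\right)^{2} = 10^{2} = 100$)
$t{\left(E{\left(-19,-14 \right)},-482 \right)} - y{\left(-464 \right)} = 100 - \sqrt{-88 - -6032} = 100 - \sqrt{-88 + 6032} = 100 - \sqrt{5944} = 100 - 2 \sqrt{1486}$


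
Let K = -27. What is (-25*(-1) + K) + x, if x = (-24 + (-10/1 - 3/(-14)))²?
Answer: 223337/196 ≈ 1139.5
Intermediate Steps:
x = 223729/196 (x = (-24 + (-10*1 - 3*(-1/14)))² = (-24 + (-10 + 3/14))² = (-24 - 137/14)² = (-473/14)² = 223729/196 ≈ 1141.5)
(-25*(-1) + K) + x = (-25*(-1) - 27) + 223729/196 = (25 - 27) + 223729/196 = -2 + 223729/196 = 223337/196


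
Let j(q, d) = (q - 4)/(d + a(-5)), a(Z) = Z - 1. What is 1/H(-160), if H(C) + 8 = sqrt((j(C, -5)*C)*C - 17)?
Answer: 88/4197509 + sqrt(46180343)/4197509 ≈ 0.0016399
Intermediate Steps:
a(Z) = -1 + Z
j(q, d) = (-4 + q)/(-6 + d) (j(q, d) = (q - 4)/(d + (-1 - 5)) = (-4 + q)/(d - 6) = (-4 + q)/(-6 + d))
H(C) = -8 + sqrt(-17 + C**2*(4/11 - C/11)) (H(C) = -8 + sqrt((((-4 + C)/(-6 - 5))*C)*C - 17) = -8 + sqrt((((-4 + C)/(-11))*C)*C - 17) = -8 + sqrt(((-(-4 + C)/11)*C)*C - 17) = -8 + sqrt(((4/11 - C/11)*C)*C - 17) = -8 + sqrt((C*(4/11 - C/11))*C - 17) = -8 + sqrt(C**2*(4/11 - C/11) - 17) = -8 + sqrt(-17 + C**2*(4/11 - C/11)))
1/H(-160) = 1/(-8 + sqrt(11)*sqrt(-187 - 1*(-160)**2*(-4 - 160))/11) = 1/(-8 + sqrt(11)*sqrt(-187 - 1*25600*(-164))/11) = 1/(-8 + sqrt(11)*sqrt(-187 + 4198400)/11) = 1/(-8 + sqrt(11)*sqrt(4198213)/11) = 1/(-8 + sqrt(46180343)/11)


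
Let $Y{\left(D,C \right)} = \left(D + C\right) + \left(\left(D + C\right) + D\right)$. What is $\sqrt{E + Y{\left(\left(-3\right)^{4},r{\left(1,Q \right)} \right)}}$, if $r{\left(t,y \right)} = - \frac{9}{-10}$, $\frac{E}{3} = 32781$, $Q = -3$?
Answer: $\frac{3 \sqrt{273855}}{5} \approx 313.99$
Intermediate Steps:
$E = 98343$ ($E = 3 \cdot 32781 = 98343$)
$r{\left(t,y \right)} = \frac{9}{10}$ ($r{\left(t,y \right)} = \left(-9\right) \left(- \frac{1}{10}\right) = \frac{9}{10}$)
$Y{\left(D,C \right)} = 2 C + 3 D$ ($Y{\left(D,C \right)} = \left(C + D\right) + \left(\left(C + D\right) + D\right) = \left(C + D\right) + \left(C + 2 D\right) = 2 C + 3 D$)
$\sqrt{E + Y{\left(\left(-3\right)^{4},r{\left(1,Q \right)} \right)}} = \sqrt{98343 + \left(2 \cdot \frac{9}{10} + 3 \left(-3\right)^{4}\right)} = \sqrt{98343 + \left(\frac{9}{5} + 3 \cdot 81\right)} = \sqrt{98343 + \left(\frac{9}{5} + 243\right)} = \sqrt{98343 + \frac{1224}{5}} = \sqrt{\frac{492939}{5}} = \frac{3 \sqrt{273855}}{5}$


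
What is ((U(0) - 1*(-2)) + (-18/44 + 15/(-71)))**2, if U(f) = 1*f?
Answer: 4644025/2439844 ≈ 1.9034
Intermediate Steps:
U(f) = f
((U(0) - 1*(-2)) + (-18/44 + 15/(-71)))**2 = ((0 - 1*(-2)) + (-18/44 + 15/(-71)))**2 = ((0 + 2) + (-18*1/44 + 15*(-1/71)))**2 = (2 + (-9/22 - 15/71))**2 = (2 - 969/1562)**2 = (2155/1562)**2 = 4644025/2439844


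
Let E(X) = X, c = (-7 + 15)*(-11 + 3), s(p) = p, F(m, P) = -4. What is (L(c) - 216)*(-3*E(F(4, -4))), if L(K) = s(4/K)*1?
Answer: -10371/4 ≈ -2592.8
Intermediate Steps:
c = -64 (c = 8*(-8) = -64)
L(K) = 4/K (L(K) = (4/K)*1 = 4/K)
(L(c) - 216)*(-3*E(F(4, -4))) = (4/(-64) - 216)*(-3*(-4)) = (4*(-1/64) - 216)*12 = (-1/16 - 216)*12 = -3457/16*12 = -10371/4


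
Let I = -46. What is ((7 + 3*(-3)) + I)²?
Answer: 2304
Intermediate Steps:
((7 + 3*(-3)) + I)² = ((7 + 3*(-3)) - 46)² = ((7 - 9) - 46)² = (-2 - 46)² = (-48)² = 2304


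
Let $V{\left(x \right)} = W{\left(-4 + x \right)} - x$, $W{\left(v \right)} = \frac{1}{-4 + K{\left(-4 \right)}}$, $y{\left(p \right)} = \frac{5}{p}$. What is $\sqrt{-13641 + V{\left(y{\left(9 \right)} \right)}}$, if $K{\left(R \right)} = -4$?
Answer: $\frac{i \sqrt{1964402}}{12} \approx 116.8 i$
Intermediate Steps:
$W{\left(v \right)} = - \frac{1}{8}$ ($W{\left(v \right)} = \frac{1}{-4 - 4} = \frac{1}{-8} = - \frac{1}{8}$)
$V{\left(x \right)} = - \frac{1}{8} - x$
$\sqrt{-13641 + V{\left(y{\left(9 \right)} \right)}} = \sqrt{-13641 - \left(\frac{1}{8} + \frac{5}{9}\right)} = \sqrt{-13641 - \left(\frac{1}{8} + 5 \cdot \frac{1}{9}\right)} = \sqrt{-13641 - \frac{49}{72}} = \sqrt{- \frac{982201}{72}} = \frac{i \sqrt{1964402}}{12}$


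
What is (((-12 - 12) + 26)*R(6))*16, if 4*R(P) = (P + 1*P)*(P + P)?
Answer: 1152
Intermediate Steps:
R(P) = P² (R(P) = ((P + 1*P)*(P + P))/4 = ((P + P)*(2*P))/4 = ((2*P)*(2*P))/4 = (4*P²)/4 = P²)
(((-12 - 12) + 26)*R(6))*16 = (((-12 - 12) + 26)*6²)*16 = ((-24 + 26)*36)*16 = (2*36)*16 = 72*16 = 1152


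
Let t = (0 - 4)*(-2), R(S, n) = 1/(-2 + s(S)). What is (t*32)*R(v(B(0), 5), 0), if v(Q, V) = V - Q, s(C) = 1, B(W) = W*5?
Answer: -256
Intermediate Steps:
B(W) = 5*W
R(S, n) = -1 (R(S, n) = 1/(-2 + 1) = 1/(-1) = -1)
t = 8 (t = -4*(-2) = 8)
(t*32)*R(v(B(0), 5), 0) = (8*32)*(-1) = 256*(-1) = -256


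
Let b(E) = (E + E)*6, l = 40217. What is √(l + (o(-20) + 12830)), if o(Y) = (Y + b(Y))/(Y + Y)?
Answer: √212214/2 ≈ 230.33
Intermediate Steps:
b(E) = 12*E (b(E) = (2*E)*6 = 12*E)
o(Y) = 13/2 (o(Y) = (Y + 12*Y)/(Y + Y) = (13*Y)/((2*Y)) = (13*Y)*(1/(2*Y)) = 13/2)
√(l + (o(-20) + 12830)) = √(40217 + (13/2 + 12830)) = √(40217 + 25673/2) = √(106107/2) = √212214/2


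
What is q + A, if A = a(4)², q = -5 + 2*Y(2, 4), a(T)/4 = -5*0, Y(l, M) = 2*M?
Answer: 11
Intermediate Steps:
a(T) = 0 (a(T) = 4*(-5*0) = 4*0 = 0)
q = 11 (q = -5 + 2*(2*4) = -5 + 2*8 = -5 + 16 = 11)
A = 0 (A = 0² = 0)
q + A = 11 + 0 = 11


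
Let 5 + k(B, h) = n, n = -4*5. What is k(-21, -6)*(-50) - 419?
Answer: 831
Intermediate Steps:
n = -20
k(B, h) = -25 (k(B, h) = -5 - 20 = -25)
k(-21, -6)*(-50) - 419 = -25*(-50) - 419 = 1250 - 419 = 831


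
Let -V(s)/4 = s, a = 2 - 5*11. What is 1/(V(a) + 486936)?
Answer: 1/487148 ≈ 2.0528e-6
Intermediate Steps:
a = -53 (a = 2 - 55 = -53)
V(s) = -4*s
1/(V(a) + 486936) = 1/(-4*(-53) + 486936) = 1/(212 + 486936) = 1/487148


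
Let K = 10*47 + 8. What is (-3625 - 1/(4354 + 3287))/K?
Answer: -13849313/1826199 ≈ -7.5837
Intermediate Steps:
K = 478 (K = 470 + 8 = 478)
(-3625 - 1/(4354 + 3287))/K = (-3625 - 1/(4354 + 3287))/478 = (-3625 - 1/7641)*(1/478) = -27698626/7641*1/478 = -13849313/1826199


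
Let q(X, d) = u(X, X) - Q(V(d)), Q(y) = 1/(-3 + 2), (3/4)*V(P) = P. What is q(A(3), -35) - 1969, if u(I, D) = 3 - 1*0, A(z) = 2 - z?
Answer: -1965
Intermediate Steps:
V(P) = 4*P/3
Q(y) = -1 (Q(y) = 1/(-1) = -1)
u(I, D) = 3 (u(I, D) = 3 + 0 = 3)
q(X, d) = 4 (q(X, d) = 3 - 1*(-1) = 3 + 1 = 4)
q(A(3), -35) - 1969 = 4 - 1969 = -1965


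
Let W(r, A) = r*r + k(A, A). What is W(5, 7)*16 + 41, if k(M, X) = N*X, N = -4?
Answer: -7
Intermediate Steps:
k(M, X) = -4*X
W(r, A) = r² - 4*A (W(r, A) = r*r - 4*A = r² - 4*A)
W(5, 7)*16 + 41 = (5² - 4*7)*16 + 41 = (25 - 28)*16 + 41 = -3*16 + 41 = -48 + 41 = -7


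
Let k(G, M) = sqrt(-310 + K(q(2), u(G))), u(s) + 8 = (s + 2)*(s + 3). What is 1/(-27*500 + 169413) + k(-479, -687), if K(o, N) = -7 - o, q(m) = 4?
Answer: 1/155913 + I*sqrt(321) ≈ 6.4138e-6 + 17.916*I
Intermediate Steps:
u(s) = -8 + (2 + s)*(3 + s) (u(s) = -8 + (s + 2)*(s + 3) = -8 + (2 + s)*(3 + s))
k(G, M) = I*sqrt(321) (k(G, M) = sqrt(-310 + (-7 - 1*4)) = sqrt(-310 + (-7 - 4)) = sqrt(-310 - 11) = sqrt(-321) = I*sqrt(321))
1/(-27*500 + 169413) + k(-479, -687) = 1/(-27*500 + 169413) + I*sqrt(321) = 1/(-13500 + 169413) + I*sqrt(321) = 1/155913 + I*sqrt(321)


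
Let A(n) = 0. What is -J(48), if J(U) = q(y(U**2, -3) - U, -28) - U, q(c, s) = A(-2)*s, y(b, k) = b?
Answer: 48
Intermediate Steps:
q(c, s) = 0 (q(c, s) = 0*s = 0)
J(U) = -U (J(U) = 0 - U = -U)
-J(48) = -(-1)*48 = -1*(-48) = 48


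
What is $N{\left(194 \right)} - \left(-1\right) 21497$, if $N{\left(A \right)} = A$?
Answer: $21691$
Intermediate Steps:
$N{\left(194 \right)} - \left(-1\right) 21497 = 194 - \left(-1\right) 21497 = 194 - -21497 = 194 + 21497 = 21691$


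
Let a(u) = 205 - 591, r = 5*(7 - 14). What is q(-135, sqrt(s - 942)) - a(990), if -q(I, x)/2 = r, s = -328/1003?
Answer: 456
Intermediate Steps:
s = -328/1003 (s = -328*1/1003 = -328/1003 ≈ -0.32702)
r = -35 (r = 5*(-7) = -35)
q(I, x) = 70 (q(I, x) = -2*(-35) = 70)
a(u) = -386
q(-135, sqrt(s - 942)) - a(990) = 70 - 1*(-386) = 70 + 386 = 456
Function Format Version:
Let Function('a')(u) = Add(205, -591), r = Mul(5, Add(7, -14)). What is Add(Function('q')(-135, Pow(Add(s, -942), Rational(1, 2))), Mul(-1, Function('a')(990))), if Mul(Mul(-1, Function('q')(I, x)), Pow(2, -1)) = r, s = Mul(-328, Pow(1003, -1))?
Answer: 456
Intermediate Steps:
s = Rational(-328, 1003) (s = Mul(-328, Rational(1, 1003)) = Rational(-328, 1003) ≈ -0.32702)
r = -35 (r = Mul(5, -7) = -35)
Function('q')(I, x) = 70 (Function('q')(I, x) = Mul(-2, -35) = 70)
Function('a')(u) = -386
Add(Function('q')(-135, Pow(Add(s, -942), Rational(1, 2))), Mul(-1, Function('a')(990))) = Add(70, Mul(-1, -386)) = Add(70, 386) = 456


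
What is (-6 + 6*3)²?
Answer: 144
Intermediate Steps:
(-6 + 6*3)² = (-6 + 18)² = 12² = 144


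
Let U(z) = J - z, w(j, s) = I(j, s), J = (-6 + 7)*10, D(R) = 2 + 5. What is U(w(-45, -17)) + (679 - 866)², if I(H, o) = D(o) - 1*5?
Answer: 34977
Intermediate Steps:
D(R) = 7
J = 10 (J = 1*10 = 10)
I(H, o) = 2 (I(H, o) = 7 - 1*5 = 7 - 5 = 2)
w(j, s) = 2
U(z) = 10 - z
U(w(-45, -17)) + (679 - 866)² = (10 - 1*2) + (679 - 866)² = (10 - 2) + (-187)² = 8 + 34969 = 34977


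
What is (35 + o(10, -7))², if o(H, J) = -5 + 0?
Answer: 900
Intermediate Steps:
o(H, J) = -5
(35 + o(10, -7))² = (35 - 5)² = 30² = 900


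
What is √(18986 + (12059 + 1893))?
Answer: √32938 ≈ 181.49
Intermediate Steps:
√(18986 + (12059 + 1893)) = √(18986 + 13952) = √32938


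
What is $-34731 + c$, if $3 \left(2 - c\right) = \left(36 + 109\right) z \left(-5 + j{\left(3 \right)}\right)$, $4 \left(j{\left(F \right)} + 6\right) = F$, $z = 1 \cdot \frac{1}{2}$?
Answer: $- \frac{827551}{24} \approx -34481.0$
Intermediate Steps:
$z = \frac{1}{2}$ ($z = 1 \cdot \frac{1}{2} = \frac{1}{2} \approx 0.5$)
$j{\left(F \right)} = -6 + \frac{F}{4}$
$c = \frac{5993}{24}$ ($c = 2 - \frac{\left(36 + 109\right) \frac{-5 + \left(-6 + \frac{1}{4} \cdot 3\right)}{2}}{3} = 2 - \frac{145 \frac{-5 + \left(-6 + \frac{3}{4}\right)}{2}}{3} = 2 - \frac{145 \frac{-5 - \frac{21}{4}}{2}}{3} = 2 - \frac{145 \cdot \frac{1}{2} \left(- \frac{41}{4}\right)}{3} = 2 - \frac{145 \left(- \frac{41}{8}\right)}{3} = 2 - - \frac{5945}{24} = 2 + \frac{5945}{24} = \frac{5993}{24} \approx 249.71$)
$-34731 + c = -34731 + \frac{5993}{24} = - \frac{827551}{24}$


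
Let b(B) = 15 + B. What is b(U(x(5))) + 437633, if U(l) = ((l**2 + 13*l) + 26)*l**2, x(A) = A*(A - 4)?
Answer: 440548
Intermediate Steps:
x(A) = A*(-4 + A)
U(l) = l**2*(26 + l**2 + 13*l) (U(l) = (26 + l**2 + 13*l)*l**2 = l**2*(26 + l**2 + 13*l))
b(U(x(5))) + 437633 = (15 + (5*(-4 + 5))**2*(26 + (5*(-4 + 5))**2 + 13*(5*(-4 + 5)))) + 437633 = (15 + (5*1)**2*(26 + (5*1)**2 + 13*(5*1))) + 437633 = (15 + 5**2*(26 + 5**2 + 13*5)) + 437633 = (15 + 25*(26 + 25 + 65)) + 437633 = (15 + 25*116) + 437633 = (15 + 2900) + 437633 = 2915 + 437633 = 440548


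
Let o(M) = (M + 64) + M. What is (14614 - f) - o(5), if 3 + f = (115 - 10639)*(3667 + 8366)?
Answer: 126649835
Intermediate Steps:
f = -126635295 (f = -3 + (115 - 10639)*(3667 + 8366) = -3 - 10524*12033 = -3 - 126635292 = -126635295)
o(M) = 64 + 2*M (o(M) = (64 + M) + M = 64 + 2*M)
(14614 - f) - o(5) = (14614 - 1*(-126635295)) - (64 + 2*5) = (14614 + 126635295) - (64 + 10) = 126649909 - 1*74 = 126649909 - 74 = 126649835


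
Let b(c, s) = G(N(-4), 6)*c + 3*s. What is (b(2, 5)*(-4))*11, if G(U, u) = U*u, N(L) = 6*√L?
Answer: -660 - 6336*I ≈ -660.0 - 6336.0*I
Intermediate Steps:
b(c, s) = 3*s + 72*I*c (b(c, s) = ((6*√(-4))*6)*c + 3*s = ((6*(2*I))*6)*c + 3*s = ((12*I)*6)*c + 3*s = (72*I)*c + 3*s = 72*I*c + 3*s = 3*s + 72*I*c)
(b(2, 5)*(-4))*11 = ((3*5 + 72*I*2)*(-4))*11 = ((15 + 144*I)*(-4))*11 = (-60 - 576*I)*11 = -660 - 6336*I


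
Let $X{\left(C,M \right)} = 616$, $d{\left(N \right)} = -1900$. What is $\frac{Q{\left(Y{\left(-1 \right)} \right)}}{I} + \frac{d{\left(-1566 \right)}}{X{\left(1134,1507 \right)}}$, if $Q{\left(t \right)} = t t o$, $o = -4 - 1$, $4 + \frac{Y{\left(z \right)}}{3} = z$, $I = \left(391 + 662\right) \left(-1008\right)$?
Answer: $- \frac{4000025}{1297296} \approx -3.0834$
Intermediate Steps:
$I = -1061424$ ($I = 1053 \left(-1008\right) = -1061424$)
$Y{\left(z \right)} = -12 + 3 z$
$o = -5$
$Q{\left(t \right)} = - 5 t^{2}$ ($Q{\left(t \right)} = t t \left(-5\right) = t^{2} \left(-5\right) = - 5 t^{2}$)
$\frac{Q{\left(Y{\left(-1 \right)} \right)}}{I} + \frac{d{\left(-1566 \right)}}{X{\left(1134,1507 \right)}} = \frac{\left(-5\right) \left(-12 + 3 \left(-1\right)\right)^{2}}{-1061424} - \frac{1900}{616} = - 5 \left(-12 - 3\right)^{2} \left(- \frac{1}{1061424}\right) - \frac{475}{154} = - 5 \left(-15\right)^{2} \left(- \frac{1}{1061424}\right) - \frac{475}{154} = \left(-5\right) 225 \left(- \frac{1}{1061424}\right) - \frac{475}{154} = \left(-1125\right) \left(- \frac{1}{1061424}\right) - \frac{475}{154} = \frac{125}{117936} - \frac{475}{154} = - \frac{4000025}{1297296}$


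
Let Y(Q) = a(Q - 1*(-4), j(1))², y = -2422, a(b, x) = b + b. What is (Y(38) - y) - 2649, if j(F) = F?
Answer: 6829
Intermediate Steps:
a(b, x) = 2*b
Y(Q) = (8 + 2*Q)² (Y(Q) = (2*(Q - 1*(-4)))² = (2*(Q + 4))² = (2*(4 + Q))² = (8 + 2*Q)²)
(Y(38) - y) - 2649 = (4*(4 + 38)² - 1*(-2422)) - 2649 = (4*42² + 2422) - 2649 = (4*1764 + 2422) - 2649 = (7056 + 2422) - 2649 = 9478 - 2649 = 6829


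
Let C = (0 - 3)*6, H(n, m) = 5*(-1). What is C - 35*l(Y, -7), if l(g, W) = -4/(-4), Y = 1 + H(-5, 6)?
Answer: -53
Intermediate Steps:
H(n, m) = -5
C = -18 (C = -3*6 = -18)
Y = -4 (Y = 1 - 5 = -4)
l(g, W) = 1 (l(g, W) = -4*(-¼) = 1)
C - 35*l(Y, -7) = -18 - 35*1 = -18 - 35 = -53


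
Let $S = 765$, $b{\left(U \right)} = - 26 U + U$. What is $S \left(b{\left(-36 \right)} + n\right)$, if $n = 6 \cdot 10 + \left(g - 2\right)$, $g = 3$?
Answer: $735165$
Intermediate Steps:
$b{\left(U \right)} = - 25 U$
$n = 61$ ($n = 6 \cdot 10 + \left(3 - 2\right) = 60 + 1 = 61$)
$S \left(b{\left(-36 \right)} + n\right) = 765 \left(\left(-25\right) \left(-36\right) + 61\right) = 765 \left(900 + 61\right) = 765 \cdot 961 = 735165$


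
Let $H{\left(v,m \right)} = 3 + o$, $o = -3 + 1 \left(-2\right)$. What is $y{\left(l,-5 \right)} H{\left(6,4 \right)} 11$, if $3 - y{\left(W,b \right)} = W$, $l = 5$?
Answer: $44$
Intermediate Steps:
$y{\left(W,b \right)} = 3 - W$
$o = -5$ ($o = -3 - 2 = -5$)
$H{\left(v,m \right)} = -2$ ($H{\left(v,m \right)} = 3 - 5 = -2$)
$y{\left(l,-5 \right)} H{\left(6,4 \right)} 11 = \left(3 - 5\right) \left(-2\right) 11 = \left(-2\right) \left(-2\right) 11 = 4 \cdot 11 = 44$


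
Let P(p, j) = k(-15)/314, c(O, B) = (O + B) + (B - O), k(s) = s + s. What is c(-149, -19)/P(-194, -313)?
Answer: 5966/15 ≈ 397.73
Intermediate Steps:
k(s) = 2*s
c(O, B) = 2*B (c(O, B) = (B + O) + (B - O) = 2*B)
P(p, j) = -15/157 (P(p, j) = (2*(-15))/314 = -30*1/314 = -15/157)
c(-149, -19)/P(-194, -313) = (2*(-19))/(-15/157) = -38*(-157/15) = 5966/15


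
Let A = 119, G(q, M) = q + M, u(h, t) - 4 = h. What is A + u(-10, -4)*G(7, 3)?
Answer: 59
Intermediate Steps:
u(h, t) = 4 + h
G(q, M) = M + q
A + u(-10, -4)*G(7, 3) = 119 + (4 - 10)*(3 + 7) = 119 - 6*10 = 119 - 60 = 59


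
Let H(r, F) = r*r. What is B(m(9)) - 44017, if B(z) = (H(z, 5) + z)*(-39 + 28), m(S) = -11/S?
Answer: -3565619/81 ≈ -44020.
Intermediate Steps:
H(r, F) = r²
B(z) = -11*z - 11*z² (B(z) = (z² + z)*(-39 + 28) = (z + z²)*(-11) = -11*z - 11*z²)
B(m(9)) - 44017 = 11*(-11/9)*(-1 - (-11)/9) - 44017 = 11*(-11*⅑)*(-1 - (-11)/9) - 44017 = 11*(-11/9)*(-1 - 1*(-11/9)) - 44017 = 11*(-11/9)*(-1 + 11/9) - 44017 = 11*(-11/9)*(2/9) - 44017 = -242/81 - 44017 = -3565619/81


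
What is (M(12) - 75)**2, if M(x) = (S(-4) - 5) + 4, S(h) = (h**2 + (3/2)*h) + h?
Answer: 4900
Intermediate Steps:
S(h) = h**2 + 5*h/2 (S(h) = (h**2 + (3*(1/2))*h) + h = (h**2 + 3*h/2) + h = h**2 + 5*h/2)
M(x) = 5 (M(x) = ((1/2)*(-4)*(5 + 2*(-4)) - 5) + 4 = ((1/2)*(-4)*(5 - 8) - 5) + 4 = ((1/2)*(-4)*(-3) - 5) + 4 = (6 - 5) + 4 = 1 + 4 = 5)
(M(12) - 75)**2 = (5 - 75)**2 = (-70)**2 = 4900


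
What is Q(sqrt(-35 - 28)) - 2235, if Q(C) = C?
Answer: -2235 + 3*I*sqrt(7) ≈ -2235.0 + 7.9373*I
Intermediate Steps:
Q(sqrt(-35 - 28)) - 2235 = sqrt(-35 - 28) - 2235 = sqrt(-63) - 2235 = 3*I*sqrt(7) - 2235 = -2235 + 3*I*sqrt(7)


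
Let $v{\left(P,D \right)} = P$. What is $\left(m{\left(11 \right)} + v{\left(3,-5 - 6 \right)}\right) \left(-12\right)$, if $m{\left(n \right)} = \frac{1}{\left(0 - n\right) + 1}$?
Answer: $- \frac{174}{5} \approx -34.8$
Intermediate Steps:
$m{\left(n \right)} = \frac{1}{1 - n}$ ($m{\left(n \right)} = \frac{1}{- n + 1} = \frac{1}{1 - n}$)
$\left(m{\left(11 \right)} + v{\left(3,-5 - 6 \right)}\right) \left(-12\right) = \left(- \frac{1}{-1 + 11} + 3\right) \left(-12\right) = \left(- \frac{1}{10} + 3\right) \left(-12\right) = \frac{29}{10} \left(-12\right) = - \frac{174}{5}$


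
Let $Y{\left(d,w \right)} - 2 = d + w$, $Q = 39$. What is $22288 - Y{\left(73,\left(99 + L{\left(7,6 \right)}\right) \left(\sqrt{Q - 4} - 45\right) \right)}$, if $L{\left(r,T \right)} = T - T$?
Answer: $26668 - 99 \sqrt{35} \approx 26082.0$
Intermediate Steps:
$L{\left(r,T \right)} = 0$
$Y{\left(d,w \right)} = 2 + d + w$ ($Y{\left(d,w \right)} = 2 + \left(d + w\right) = 2 + d + w$)
$22288 - Y{\left(73,\left(99 + L{\left(7,6 \right)}\right) \left(\sqrt{Q - 4} - 45\right) \right)} = 22288 - \left(2 + 73 + \left(99 + 0\right) \left(\sqrt{39 - 4} - 45\right)\right) = 22288 - \left(2 + 73 + 99 \left(\sqrt{35} - 45\right)\right) = 22288 - \left(2 + 73 + 99 \left(-45 + \sqrt{35}\right)\right) = 22288 - \left(2 + 73 - \left(4455 - 99 \sqrt{35}\right)\right) = 22288 - \left(-4380 + 99 \sqrt{35}\right) = 22288 + \left(4380 - 99 \sqrt{35}\right) = 26668 - 99 \sqrt{35}$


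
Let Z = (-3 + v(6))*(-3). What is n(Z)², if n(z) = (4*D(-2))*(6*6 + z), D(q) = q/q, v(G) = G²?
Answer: 63504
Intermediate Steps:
D(q) = 1
Z = -99 (Z = (-3 + 6²)*(-3) = (-3 + 36)*(-3) = 33*(-3) = -99)
n(z) = 144 + 4*z (n(z) = (4*1)*(6*6 + z) = 4*(36 + z) = 144 + 4*z)
n(Z)² = (144 + 4*(-99))² = (144 - 396)² = (-252)² = 63504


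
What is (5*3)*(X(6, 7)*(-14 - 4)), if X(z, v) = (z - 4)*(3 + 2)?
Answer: -2700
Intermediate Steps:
X(z, v) = -20 + 5*z (X(z, v) = (-4 + z)*5 = -20 + 5*z)
(5*3)*(X(6, 7)*(-14 - 4)) = (5*3)*((-20 + 5*6)*(-14 - 4)) = 15*((-20 + 30)*(-18)) = 15*(10*(-18)) = 15*(-180) = -2700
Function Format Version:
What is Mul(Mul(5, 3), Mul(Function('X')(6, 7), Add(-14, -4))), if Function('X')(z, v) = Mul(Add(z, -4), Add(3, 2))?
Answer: -2700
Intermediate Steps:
Function('X')(z, v) = Add(-20, Mul(5, z)) (Function('X')(z, v) = Mul(Add(-4, z), 5) = Add(-20, Mul(5, z)))
Mul(Mul(5, 3), Mul(Function('X')(6, 7), Add(-14, -4))) = Mul(Mul(5, 3), Mul(Add(-20, Mul(5, 6)), Add(-14, -4))) = Mul(15, Mul(Add(-20, 30), -18)) = Mul(15, Mul(10, -18)) = Mul(15, -180) = -2700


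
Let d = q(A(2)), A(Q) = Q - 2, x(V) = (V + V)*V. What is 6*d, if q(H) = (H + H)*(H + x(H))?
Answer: 0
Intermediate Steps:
x(V) = 2*V**2 (x(V) = (2*V)*V = 2*V**2)
A(Q) = -2 + Q
q(H) = 2*H*(H + 2*H**2) (q(H) = (H + H)*(H + 2*H**2) = (2*H)*(H + 2*H**2) = 2*H*(H + 2*H**2))
d = 0 (d = (-2 + 2)**2*(2 + 4*(-2 + 2)) = 0**2*(2 + 4*0) = 0*(2 + 0) = 0*2 = 0)
6*d = 6*0 = 0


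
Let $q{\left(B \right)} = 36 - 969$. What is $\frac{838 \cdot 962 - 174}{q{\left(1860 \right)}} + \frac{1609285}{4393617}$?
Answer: $- \frac{1179891584663}{1366414887} \approx -863.49$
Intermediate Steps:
$q{\left(B \right)} = -933$ ($q{\left(B \right)} = 36 - 969 = -933$)
$\frac{838 \cdot 962 - 174}{q{\left(1860 \right)}} + \frac{1609285}{4393617} = \frac{838 \cdot 962 - 174}{-933} + \frac{1609285}{4393617} = \left(806156 - 174\right) \left(- \frac{1}{933}\right) + 1609285 \cdot \frac{1}{4393617} = 805982 \left(- \frac{1}{933}\right) + \frac{1609285}{4393617} = - \frac{805982}{933} + \frac{1609285}{4393617} = - \frac{1179891584663}{1366414887}$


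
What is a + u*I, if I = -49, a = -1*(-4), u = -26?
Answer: 1278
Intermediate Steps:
a = 4
a + u*I = 4 - 26*(-49) = 4 + 1274 = 1278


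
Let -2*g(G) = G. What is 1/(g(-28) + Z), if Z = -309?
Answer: -1/295 ≈ -0.0033898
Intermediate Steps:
g(G) = -G/2
1/(g(-28) + Z) = 1/(-1/2*(-28) - 309) = 1/(14 - 309) = 1/(-295) = -1/295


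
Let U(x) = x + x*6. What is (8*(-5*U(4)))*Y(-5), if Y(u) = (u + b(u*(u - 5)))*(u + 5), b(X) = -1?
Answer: 0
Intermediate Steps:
U(x) = 7*x (U(x) = x + 6*x = 7*x)
Y(u) = (-1 + u)*(5 + u) (Y(u) = (u - 1)*(u + 5) = (-1 + u)*(5 + u))
(8*(-5*U(4)))*Y(-5) = (8*(-35*4))*(-5 + (-5)² + 4*(-5)) = (8*(-5*28))*(-5 + 25 - 20) = (8*(-140))*0 = -1120*0 = 0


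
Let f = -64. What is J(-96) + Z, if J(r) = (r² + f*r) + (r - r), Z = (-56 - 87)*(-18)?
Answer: 17934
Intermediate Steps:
Z = 2574 (Z = -143*(-18) = 2574)
J(r) = r² - 64*r (J(r) = (r² - 64*r) + (r - r) = (r² - 64*r) + 0 = r² - 64*r)
J(-96) + Z = -96*(-64 - 96) + 2574 = -96*(-160) + 2574 = 15360 + 2574 = 17934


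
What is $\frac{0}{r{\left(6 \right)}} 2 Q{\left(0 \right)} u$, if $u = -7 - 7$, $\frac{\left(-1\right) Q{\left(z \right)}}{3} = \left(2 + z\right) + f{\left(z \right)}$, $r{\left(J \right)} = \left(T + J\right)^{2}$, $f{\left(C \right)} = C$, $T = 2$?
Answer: $0$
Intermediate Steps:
$r{\left(J \right)} = \left(2 + J\right)^{2}$
$Q{\left(z \right)} = -6 - 6 z$ ($Q{\left(z \right)} = - 3 \left(\left(2 + z\right) + z\right) = - 3 \left(2 + 2 z\right) = -6 - 6 z$)
$u = -14$ ($u = -7 - 7 = -14$)
$\frac{0}{r{\left(6 \right)}} 2 Q{\left(0 \right)} u = \frac{0}{\left(2 + 6\right)^{2}} \cdot 2 \left(-6 - 0\right) \left(-14\right) = \frac{0}{8^{2}} \cdot 2 \left(-6 + 0\right) \left(-14\right) = \frac{0}{64} \cdot 2 \left(-6\right) \left(-14\right) = 0 \cdot \frac{1}{64} \cdot 2 \left(-6\right) \left(-14\right) = 0 \cdot 2 \left(-6\right) \left(-14\right) = 0 \left(-6\right) \left(-14\right) = 0 \left(-14\right) = 0$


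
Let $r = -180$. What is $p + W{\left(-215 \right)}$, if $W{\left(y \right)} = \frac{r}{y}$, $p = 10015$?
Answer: $\frac{430681}{43} \approx 10016.0$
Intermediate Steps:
$W{\left(y \right)} = - \frac{180}{y}$
$p + W{\left(-215 \right)} = 10015 - \frac{180}{-215} = 10015 - - \frac{36}{43} = 10015 + \frac{36}{43} = \frac{430681}{43}$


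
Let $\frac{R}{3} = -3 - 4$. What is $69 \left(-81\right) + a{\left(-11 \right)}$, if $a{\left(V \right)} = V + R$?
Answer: $-5621$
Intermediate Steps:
$R = -21$ ($R = 3 \left(-3 - 4\right) = 3 \left(-7\right) = -21$)
$a{\left(V \right)} = -21 + V$ ($a{\left(V \right)} = V - 21 = -21 + V$)
$69 \left(-81\right) + a{\left(-11 \right)} = 69 \left(-81\right) - 32 = -5589 - 32 = -5621$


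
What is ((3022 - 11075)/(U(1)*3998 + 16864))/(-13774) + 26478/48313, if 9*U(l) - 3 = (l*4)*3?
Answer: 25742985273471/46969727958484 ≈ 0.54808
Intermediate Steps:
U(l) = ⅓ + 4*l/3 (U(l) = ⅓ + ((l*4)*3)/9 = ⅓ + ((4*l)*3)/9 = ⅓ + (12*l)/9 = ⅓ + 4*l/3)
((3022 - 11075)/(U(1)*3998 + 16864))/(-13774) + 26478/48313 = ((3022 - 11075)/((⅓ + (4/3)*1)*3998 + 16864))/(-13774) + 26478/48313 = -8053/((⅓ + 4/3)*3998 + 16864)*(-1/13774) + 26478*(1/48313) = -8053/((5/3)*3998 + 16864)*(-1/13774) + 26478/48313 = -8053/(19990/3 + 16864)*(-1/13774) + 26478/48313 = -8053/70582/3*(-1/13774) + 26478/48313 = -8053*3/70582*(-1/13774) + 26478/48313 = -24159/70582*(-1/13774) + 26478/48313 = 24159/972196468 + 26478/48313 = 25742985273471/46969727958484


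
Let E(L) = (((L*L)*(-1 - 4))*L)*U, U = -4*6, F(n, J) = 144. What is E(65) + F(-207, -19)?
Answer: 32955144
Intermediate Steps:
U = -24
E(L) = 120*L³ (E(L) = (((L*L)*(-1 - 4))*L)*(-24) = ((L²*(-5))*L)*(-24) = ((-5*L²)*L)*(-24) = -5*L³*(-24) = 120*L³)
E(65) + F(-207, -19) = 120*65³ + 144 = 120*274625 + 144 = 32955000 + 144 = 32955144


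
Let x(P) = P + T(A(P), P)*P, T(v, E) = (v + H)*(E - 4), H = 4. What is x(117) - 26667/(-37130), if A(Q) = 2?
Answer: 2949745257/37130 ≈ 79444.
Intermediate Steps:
T(v, E) = (-4 + E)*(4 + v) (T(v, E) = (v + 4)*(E - 4) = (4 + v)*(-4 + E) = (-4 + E)*(4 + v))
x(P) = P + P*(-24 + 6*P) (x(P) = P + (-16 - 4*2 + 4*P + P*2)*P = P + (-16 - 8 + 4*P + 2*P)*P = P + (-24 + 6*P)*P = P + P*(-24 + 6*P))
x(117) - 26667/(-37130) = 117*(-23 + 6*117) - 26667/(-37130) = 117*(-23 + 702) - 26667*(-1)/37130 = 117*679 - 1*(-26667/37130) = 79443 + 26667/37130 = 2949745257/37130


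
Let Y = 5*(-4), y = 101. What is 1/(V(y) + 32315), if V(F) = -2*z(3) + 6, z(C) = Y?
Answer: 1/32361 ≈ 3.0901e-5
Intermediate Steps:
Y = -20
z(C) = -20
V(F) = 46 (V(F) = -2*(-20) + 6 = 40 + 6 = 46)
1/(V(y) + 32315) = 1/(46 + 32315) = 1/32361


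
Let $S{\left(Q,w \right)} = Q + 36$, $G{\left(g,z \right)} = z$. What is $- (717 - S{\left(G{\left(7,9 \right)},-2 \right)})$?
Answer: $-672$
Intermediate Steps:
$S{\left(Q,w \right)} = 36 + Q$
$- (717 - S{\left(G{\left(7,9 \right)},-2 \right)}) = - (717 - \left(36 + 9\right)) = - (717 - 45) = \left(-1\right) 672 = -672$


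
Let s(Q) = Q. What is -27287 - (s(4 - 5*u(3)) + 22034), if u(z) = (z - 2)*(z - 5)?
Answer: -49335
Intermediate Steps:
u(z) = (-5 + z)*(-2 + z) (u(z) = (-2 + z)*(-5 + z) = (-5 + z)*(-2 + z))
-27287 - (s(4 - 5*u(3)) + 22034) = -27287 - ((4 - 5*(10 + 3**2 - 7*3)) + 22034) = -27287 - ((4 - 5*(10 + 9 - 21)) + 22034) = -27287 - ((4 - 5*(-2)) + 22034) = -27287 - ((4 + 10) + 22034) = -27287 - (14 + 22034) = -27287 - 1*22048 = -27287 - 22048 = -49335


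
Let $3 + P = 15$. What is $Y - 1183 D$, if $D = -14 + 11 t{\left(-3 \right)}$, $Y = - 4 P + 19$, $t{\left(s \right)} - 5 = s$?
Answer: $-9493$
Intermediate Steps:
$P = 12$ ($P = -3 + 15 = 12$)
$t{\left(s \right)} = 5 + s$
$Y = -29$ ($Y = \left(-4\right) 12 + 19 = -48 + 19 = -29$)
$D = 8$ ($D = -14 + 11 \left(5 - 3\right) = -14 + 11 \cdot 2 = -14 + 22 = 8$)
$Y - 1183 D = -29 - 9464 = -9493$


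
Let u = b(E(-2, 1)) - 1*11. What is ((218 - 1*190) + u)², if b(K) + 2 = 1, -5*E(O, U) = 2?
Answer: 256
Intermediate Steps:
E(O, U) = -⅖ (E(O, U) = -⅕*2 = -⅖)
b(K) = -1 (b(K) = -2 + 1 = -1)
u = -12 (u = -1 - 1*11 = -1 - 11 = -12)
((218 - 1*190) + u)² = ((218 - 1*190) - 12)² = ((218 - 190) - 12)² = (28 - 12)² = 16² = 256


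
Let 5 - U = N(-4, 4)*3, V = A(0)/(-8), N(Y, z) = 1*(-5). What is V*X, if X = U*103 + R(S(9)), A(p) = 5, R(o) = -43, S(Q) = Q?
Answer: -10085/8 ≈ -1260.6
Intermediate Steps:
N(Y, z) = -5
V = -5/8 (V = 5/(-8) = 5*(-1/8) = -5/8 ≈ -0.62500)
U = 20 (U = 5 - (-5)*3 = 5 - 1*(-15) = 5 + 15 = 20)
X = 2017 (X = 20*103 - 43 = 2060 - 43 = 2017)
V*X = -5/8*2017 = -10085/8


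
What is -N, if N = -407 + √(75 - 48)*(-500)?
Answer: 407 + 1500*√3 ≈ 3005.1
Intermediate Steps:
N = -407 - 1500*√3 (N = -407 + √27*(-500) = -407 + (3*√3)*(-500) = -407 - 1500*√3 ≈ -3005.1)
-N = -(-407 - 1500*√3) = 407 + 1500*√3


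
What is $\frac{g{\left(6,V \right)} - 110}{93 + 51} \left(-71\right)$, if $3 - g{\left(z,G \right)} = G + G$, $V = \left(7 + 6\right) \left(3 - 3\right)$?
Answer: $\frac{7597}{144} \approx 52.757$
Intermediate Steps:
$V = 0$ ($V = 13 \cdot 0 = 0$)
$g{\left(z,G \right)} = 3 - 2 G$ ($g{\left(z,G \right)} = 3 - \left(G + G\right) = 3 - 2 G$)
$\frac{g{\left(6,V \right)} - 110}{93 + 51} \left(-71\right) = \frac{\left(3 - 0\right) - 110}{93 + 51} \left(-71\right) = \frac{\left(3 + 0\right) - 110}{144} \left(-71\right) = \left(3 - 110\right) \frac{1}{144} \left(-71\right) = \left(-107\right) \frac{1}{144} \left(-71\right) = \left(- \frac{107}{144}\right) \left(-71\right) = \frac{7597}{144}$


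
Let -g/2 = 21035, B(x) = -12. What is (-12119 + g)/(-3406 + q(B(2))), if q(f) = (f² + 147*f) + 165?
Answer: 54189/4861 ≈ 11.148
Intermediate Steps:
g = -42070 (g = -2*21035 = -42070)
q(f) = 165 + f² + 147*f
(-12119 + g)/(-3406 + q(B(2))) = (-12119 - 42070)/(-3406 + (165 + (-12)² + 147*(-12))) = -54189/(-3406 + (165 + 144 - 1764)) = -54189/(-3406 - 1455) = -54189/(-4861) = -54189*(-1/4861) = 54189/4861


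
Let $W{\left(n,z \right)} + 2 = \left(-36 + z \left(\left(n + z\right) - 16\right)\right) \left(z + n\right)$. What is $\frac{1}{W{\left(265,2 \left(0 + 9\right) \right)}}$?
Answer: $\frac{1}{1349908} \approx 7.4079 \cdot 10^{-7}$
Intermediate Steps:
$W{\left(n,z \right)} = -2 + \left(-36 + z \left(-16 + n + z\right)\right) \left(n + z\right)$ ($W{\left(n,z \right)} = -2 + \left(-36 + z \left(\left(n + z\right) - 16\right)\right) \left(z + n\right) = -2 + \left(-36 + z \left(-16 + n + z\right)\right) \left(n + z\right)$)
$\frac{1}{W{\left(265,2 \left(0 + 9\right) \right)}} = \frac{1}{-2 + \left(2 \left(0 + 9\right)\right)^{3} - 9540 - 36 \cdot 2 \left(0 + 9\right) - 16 \left(2 \left(0 + 9\right)\right)^{2} + 2 \left(0 + 9\right) 265^{2} - 4240 \cdot 2 \left(0 + 9\right) + 2 \cdot 265 \left(2 \left(0 + 9\right)\right)^{2}} = \frac{1}{-2 + \left(2 \cdot 9\right)^{3} - 9540 - 36 \cdot 2 \cdot 9 - 16 \left(2 \cdot 9\right)^{2} + 2 \cdot 9 \cdot 70225 - 4240 \cdot 2 \cdot 9 + 2 \cdot 265 \left(2 \cdot 9\right)^{2}} = \frac{1}{-2 + 18^{3} - 9540 - 648 - 16 \cdot 18^{2} + 18 \cdot 70225 - 4240 \cdot 18 + 2 \cdot 265 \cdot 18^{2}} = \frac{1}{-2 + 5832 - 9540 - 648 - 5184 + 1264050 - 76320 + 2 \cdot 265 \cdot 324} = \frac{1}{-2 + 5832 - 9540 - 648 - 5184 + 1264050 - 76320 + 171720} = \frac{1}{1349908}$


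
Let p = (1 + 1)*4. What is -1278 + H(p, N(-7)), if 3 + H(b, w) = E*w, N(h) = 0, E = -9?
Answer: -1281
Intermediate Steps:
p = 8 (p = 2*4 = 8)
H(b, w) = -3 - 9*w
-1278 + H(p, N(-7)) = -1278 + (-3 - 9*0) = -1278 + (-3 + 0) = -1278 - 3 = -1281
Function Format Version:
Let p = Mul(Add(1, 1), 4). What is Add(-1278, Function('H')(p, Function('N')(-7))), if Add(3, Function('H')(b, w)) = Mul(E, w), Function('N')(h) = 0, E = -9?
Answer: -1281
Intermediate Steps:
p = 8 (p = Mul(2, 4) = 8)
Function('H')(b, w) = Add(-3, Mul(-9, w))
Add(-1278, Function('H')(p, Function('N')(-7))) = Add(-1278, Add(-3, Mul(-9, 0))) = Add(-1278, Add(-3, 0)) = Add(-1278, -3) = -1281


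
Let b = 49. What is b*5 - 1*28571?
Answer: -28326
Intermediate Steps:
b*5 - 1*28571 = 49*5 - 1*28571 = 245 - 28571 = -28326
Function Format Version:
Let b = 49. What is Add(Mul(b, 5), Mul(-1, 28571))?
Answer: -28326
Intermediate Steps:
Add(Mul(b, 5), Mul(-1, 28571)) = Add(Mul(49, 5), Mul(-1, 28571)) = Add(245, -28571) = -28326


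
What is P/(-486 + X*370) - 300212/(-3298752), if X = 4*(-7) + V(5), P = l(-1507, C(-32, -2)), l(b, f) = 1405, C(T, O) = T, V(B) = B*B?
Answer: -86575171/109683504 ≈ -0.78932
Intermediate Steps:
V(B) = B²
P = 1405
X = -3 (X = 4*(-7) + 5² = -28 + 25 = -3)
P/(-486 + X*370) - 300212/(-3298752) = 1405/(-486 - 3*370) - 300212/(-3298752) = 1405/(-486 - 1110) - 300212*(-1/3298752) = 1405/(-1596) + 75053/824688 = 1405*(-1/1596) + 75053/824688 = -1405/1596 + 75053/824688 = -86575171/109683504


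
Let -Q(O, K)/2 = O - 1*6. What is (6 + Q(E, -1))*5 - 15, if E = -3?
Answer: 105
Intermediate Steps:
Q(O, K) = 12 - 2*O (Q(O, K) = -2*(O - 1*6) = -2*(O - 6) = -2*(-6 + O) = 12 - 2*O)
(6 + Q(E, -1))*5 - 15 = (6 + (12 - 2*(-3)))*5 - 15 = (6 + (12 + 6))*5 - 15 = (6 + 18)*5 - 15 = 24*5 - 15 = 120 - 15 = 105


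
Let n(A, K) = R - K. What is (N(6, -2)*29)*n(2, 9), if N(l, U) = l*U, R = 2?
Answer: 2436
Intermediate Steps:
n(A, K) = 2 - K
N(l, U) = U*l
(N(6, -2)*29)*n(2, 9) = (-2*6*29)*(2 - 1*9) = (-12*29)*(2 - 9) = -348*(-7) = 2436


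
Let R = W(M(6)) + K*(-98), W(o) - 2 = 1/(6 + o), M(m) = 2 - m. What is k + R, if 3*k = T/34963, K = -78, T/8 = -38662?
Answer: 1603448885/209778 ≈ 7643.5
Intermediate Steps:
T = -309296 (T = 8*(-38662) = -309296)
k = -309296/104889 (k = (-309296/34963)/3 = (-309296*1/34963)/3 = (1/3)*(-309296/34963) = -309296/104889 ≈ -2.9488)
W(o) = 2 + 1/(6 + o)
R = 15293/2 (R = (13 + 2*(2 - 1*6))/(6 + (2 - 1*6)) - 78*(-98) = (13 + 2*(2 - 6))/(6 + (2 - 6)) + 7644 = (13 + 2*(-4))/(6 - 4) + 7644 = (13 - 8)/2 + 7644 = (1/2)*5 + 7644 = 5/2 + 7644 = 15293/2 ≈ 7646.5)
k + R = -309296/104889 + 15293/2 = 1603448885/209778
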